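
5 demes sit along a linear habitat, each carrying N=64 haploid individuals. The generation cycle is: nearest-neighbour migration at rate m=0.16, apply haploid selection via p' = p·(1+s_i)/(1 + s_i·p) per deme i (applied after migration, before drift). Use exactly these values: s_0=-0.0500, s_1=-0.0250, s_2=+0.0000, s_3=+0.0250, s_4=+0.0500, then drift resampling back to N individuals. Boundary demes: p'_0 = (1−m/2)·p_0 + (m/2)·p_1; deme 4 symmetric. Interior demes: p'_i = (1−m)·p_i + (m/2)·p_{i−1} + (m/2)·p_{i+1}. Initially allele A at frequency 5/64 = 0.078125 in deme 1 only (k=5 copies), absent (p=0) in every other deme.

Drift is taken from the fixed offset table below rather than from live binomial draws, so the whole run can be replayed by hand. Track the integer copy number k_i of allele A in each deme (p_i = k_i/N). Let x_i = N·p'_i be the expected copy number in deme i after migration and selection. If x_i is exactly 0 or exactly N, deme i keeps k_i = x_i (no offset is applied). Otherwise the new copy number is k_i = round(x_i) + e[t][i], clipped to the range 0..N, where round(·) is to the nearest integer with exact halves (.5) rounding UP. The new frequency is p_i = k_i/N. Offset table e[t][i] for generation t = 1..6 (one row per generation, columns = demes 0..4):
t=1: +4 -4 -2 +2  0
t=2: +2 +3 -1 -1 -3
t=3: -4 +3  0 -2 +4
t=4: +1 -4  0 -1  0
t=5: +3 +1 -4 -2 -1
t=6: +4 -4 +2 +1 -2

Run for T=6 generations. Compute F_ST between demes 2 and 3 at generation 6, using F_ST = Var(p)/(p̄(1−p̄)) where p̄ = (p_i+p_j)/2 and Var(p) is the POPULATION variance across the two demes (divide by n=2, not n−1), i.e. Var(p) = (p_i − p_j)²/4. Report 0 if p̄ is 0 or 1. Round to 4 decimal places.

t=0: k=[0 5 0 0 0]
t=1: x=[0.3801 4.1017 0.4000 0.0000 0.0000] k=[4 0 0 0 0]
t=2: x=[3.5061 0.3120 0.0000 0.0000 0.0000] k=[6 3 0 0 0]
t=3: x=[5.4967 2.9284 0.2400 0.0000 0.0000] k=[1 6 0 0 0]
t=4: x=[1.3315 5.0020 0.4800 0.0000 0.0000] k=[2 1 0 0 0]
t=5: x=[1.8267 0.9754 0.0800 0.0000 0.0000] k=[5 2 0 0 0]
t=6: x=[4.5389 2.0296 0.1600 0.0000 0.0000] k=[9 0 2 0 0]

0.0159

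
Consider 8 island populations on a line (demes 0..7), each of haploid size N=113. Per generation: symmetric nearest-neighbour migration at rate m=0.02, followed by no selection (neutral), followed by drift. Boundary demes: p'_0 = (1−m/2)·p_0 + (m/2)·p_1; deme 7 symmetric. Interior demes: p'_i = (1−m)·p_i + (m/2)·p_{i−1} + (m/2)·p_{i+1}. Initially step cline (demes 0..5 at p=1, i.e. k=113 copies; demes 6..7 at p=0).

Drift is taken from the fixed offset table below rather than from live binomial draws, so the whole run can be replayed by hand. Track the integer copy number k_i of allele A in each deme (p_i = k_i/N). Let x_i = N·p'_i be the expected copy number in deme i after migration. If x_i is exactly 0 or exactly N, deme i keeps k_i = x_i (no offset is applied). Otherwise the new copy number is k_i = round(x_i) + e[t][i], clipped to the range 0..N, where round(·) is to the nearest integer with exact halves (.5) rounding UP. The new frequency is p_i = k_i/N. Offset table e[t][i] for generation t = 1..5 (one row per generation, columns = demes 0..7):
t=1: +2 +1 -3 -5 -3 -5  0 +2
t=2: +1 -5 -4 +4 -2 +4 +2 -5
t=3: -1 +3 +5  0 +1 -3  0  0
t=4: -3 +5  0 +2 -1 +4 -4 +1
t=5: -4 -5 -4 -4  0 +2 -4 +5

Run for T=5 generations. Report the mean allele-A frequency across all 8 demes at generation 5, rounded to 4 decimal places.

t=0: k=[113 113 113 113 113 113 0 0]
t=1: x=[113.0000 113.0000 113.0000 113.0000 113.0000 111.8700 1.1300 0.0000] k=[113 113 113 113 113 107 1 0]
t=2: x=[113.0000 113.0000 113.0000 113.0000 112.9400 106.0000 2.0500 0.0100] k=[113 113 113 113 111 110 4 0]
t=3: x=[113.0000 113.0000 113.0000 112.9800 111.0100 108.9500 5.0200 0.0400] k=[113 113 113 113 112 106 5 0]
t=4: x=[113.0000 113.0000 113.0000 112.9900 111.9500 105.0500 5.9600 0.0500] k=[113 113 113 113 111 109 2 1]
t=5: x=[113.0000 113.0000 113.0000 112.9800 111.0000 107.9500 3.0600 1.0100] k=[113 113 113 109 111 110 0 6]

0.7467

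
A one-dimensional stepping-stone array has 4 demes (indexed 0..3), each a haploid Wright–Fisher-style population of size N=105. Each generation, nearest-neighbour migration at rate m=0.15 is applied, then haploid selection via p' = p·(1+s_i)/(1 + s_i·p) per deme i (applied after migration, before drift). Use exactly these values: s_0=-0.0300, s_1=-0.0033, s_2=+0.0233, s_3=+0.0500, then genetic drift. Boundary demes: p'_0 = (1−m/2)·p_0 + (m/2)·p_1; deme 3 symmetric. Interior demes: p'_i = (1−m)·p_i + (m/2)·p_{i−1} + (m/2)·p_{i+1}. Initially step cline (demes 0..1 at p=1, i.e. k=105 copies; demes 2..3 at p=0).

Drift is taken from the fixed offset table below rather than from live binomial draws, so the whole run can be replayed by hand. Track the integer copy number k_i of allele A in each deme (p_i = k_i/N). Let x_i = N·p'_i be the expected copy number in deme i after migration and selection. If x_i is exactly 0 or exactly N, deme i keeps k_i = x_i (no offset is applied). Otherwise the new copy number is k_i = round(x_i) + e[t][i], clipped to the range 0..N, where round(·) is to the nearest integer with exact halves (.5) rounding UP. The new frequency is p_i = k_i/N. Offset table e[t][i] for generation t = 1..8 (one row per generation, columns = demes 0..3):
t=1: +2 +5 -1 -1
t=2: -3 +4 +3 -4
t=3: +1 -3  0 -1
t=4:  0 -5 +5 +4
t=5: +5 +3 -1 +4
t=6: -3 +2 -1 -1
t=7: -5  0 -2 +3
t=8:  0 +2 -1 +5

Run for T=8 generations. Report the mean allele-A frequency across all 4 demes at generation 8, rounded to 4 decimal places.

t=0: k=[105 105 0 0]
t=1: x=[105.0000 97.1009 8.0444 0.0000] k=[105 102 7 0]
t=2: x=[104.7681 95.0703 13.8750 0.5511] k=[102 99 17 0]
t=3: x=[101.6784 93.0400 22.2766 1.3379] k=[103 90 22 0]
t=4: x=[101.9357 85.8232 25.8967 1.7311] k=[102 81 31 6]
t=5: x=[100.2899 78.7600 33.3973 8.2379] k=[105 82 32 12]
t=6: x=[103.2226 79.9119 34.7837 14.0845] k=[100 82 34 13]
t=7: x=[98.4658 79.6866 36.5720 15.1983] k=[93 80 35 18]
t=8: x=[91.6746 77.5330 37.6544 20.0547] k=[92 80 37 25]

0.5571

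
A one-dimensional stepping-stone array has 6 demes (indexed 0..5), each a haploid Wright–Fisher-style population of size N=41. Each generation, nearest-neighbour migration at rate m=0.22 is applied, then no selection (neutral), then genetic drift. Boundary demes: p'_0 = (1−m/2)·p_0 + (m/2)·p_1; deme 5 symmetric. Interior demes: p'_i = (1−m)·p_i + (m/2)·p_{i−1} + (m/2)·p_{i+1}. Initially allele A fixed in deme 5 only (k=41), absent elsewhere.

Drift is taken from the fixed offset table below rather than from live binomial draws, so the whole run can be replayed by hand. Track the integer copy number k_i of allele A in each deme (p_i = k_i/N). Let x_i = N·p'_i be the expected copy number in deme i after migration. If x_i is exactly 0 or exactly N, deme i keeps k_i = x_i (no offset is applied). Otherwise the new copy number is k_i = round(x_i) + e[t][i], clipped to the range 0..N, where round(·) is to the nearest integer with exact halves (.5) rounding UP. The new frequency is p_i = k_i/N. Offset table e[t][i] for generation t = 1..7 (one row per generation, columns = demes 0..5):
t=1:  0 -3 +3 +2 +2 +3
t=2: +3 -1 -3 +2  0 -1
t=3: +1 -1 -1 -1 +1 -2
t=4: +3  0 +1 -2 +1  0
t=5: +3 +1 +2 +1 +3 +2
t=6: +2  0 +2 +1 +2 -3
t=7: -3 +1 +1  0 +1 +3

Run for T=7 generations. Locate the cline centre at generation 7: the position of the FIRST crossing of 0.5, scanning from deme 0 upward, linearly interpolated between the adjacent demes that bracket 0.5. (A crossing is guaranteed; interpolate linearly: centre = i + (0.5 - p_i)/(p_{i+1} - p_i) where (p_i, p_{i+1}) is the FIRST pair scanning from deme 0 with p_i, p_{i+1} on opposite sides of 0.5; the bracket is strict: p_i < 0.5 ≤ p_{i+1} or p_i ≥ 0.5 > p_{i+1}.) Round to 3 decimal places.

t=0: k=[0 0 0 0 0 41]
t=1: x=[0.0000 0.0000 0.0000 0.0000 4.5100 36.4900] k=[0 0 0 0 7 39]
t=2: x=[0.0000 0.0000 0.0000 0.7700 9.7500 35.4800] k=[0 0 0 3 10 34]
t=3: x=[0.0000 0.0000 0.3300 3.4400 11.8700 31.3600] k=[0 0 0 2 13 29]
t=4: x=[0.0000 0.0000 0.2200 2.9900 13.5500 27.2400] k=[0 0 1 1 15 27]
t=5: x=[0.0000 0.1100 0.8900 2.5400 14.7800 25.6800] k=[0 1 3 4 18 28]
t=6: x=[0.1100 1.1100 2.8900 5.4300 17.5600 26.9000] k=[2 1 5 6 20 24]
t=7: x=[1.8900 1.5500 4.6700 7.4300 18.9000 23.5600] k=[0 3 6 7 20 27]

4.071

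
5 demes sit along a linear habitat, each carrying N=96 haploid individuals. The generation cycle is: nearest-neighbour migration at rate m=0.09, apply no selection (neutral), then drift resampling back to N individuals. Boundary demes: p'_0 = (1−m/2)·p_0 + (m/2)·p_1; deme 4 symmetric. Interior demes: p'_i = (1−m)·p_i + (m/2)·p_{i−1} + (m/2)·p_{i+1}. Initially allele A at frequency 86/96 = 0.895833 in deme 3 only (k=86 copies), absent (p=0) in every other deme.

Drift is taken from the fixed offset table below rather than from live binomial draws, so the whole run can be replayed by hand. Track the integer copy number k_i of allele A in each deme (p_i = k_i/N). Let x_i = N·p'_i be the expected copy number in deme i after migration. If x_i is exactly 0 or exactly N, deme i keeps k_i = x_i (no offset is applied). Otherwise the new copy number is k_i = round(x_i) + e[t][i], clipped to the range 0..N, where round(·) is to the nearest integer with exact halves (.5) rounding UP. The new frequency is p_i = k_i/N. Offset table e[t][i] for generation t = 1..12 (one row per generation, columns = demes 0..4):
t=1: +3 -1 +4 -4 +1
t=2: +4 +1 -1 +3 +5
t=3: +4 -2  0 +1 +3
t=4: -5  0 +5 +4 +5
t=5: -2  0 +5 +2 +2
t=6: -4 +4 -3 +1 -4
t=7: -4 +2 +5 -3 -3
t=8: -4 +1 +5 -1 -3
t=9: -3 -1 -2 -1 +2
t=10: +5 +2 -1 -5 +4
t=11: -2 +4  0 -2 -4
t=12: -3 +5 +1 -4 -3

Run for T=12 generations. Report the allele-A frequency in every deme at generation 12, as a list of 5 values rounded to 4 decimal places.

[0.0104, 0.2292, 0.3333, 0.3542, 0.2708]

t=0: k=[0 0 0 86 0]
t=1: x=[0.0000 0.0000 3.8700 78.2600 3.8700] k=[0 0 8 74 5]
t=2: x=[0.0000 0.3600 10.6100 67.9250 8.1050] k=[0 1 10 71 13]
t=3: x=[0.0450 1.3600 12.3400 65.6450 15.6100] k=[4 0 12 67 19]
t=4: x=[3.8200 0.7200 13.9350 62.3650 21.1600] k=[0 1 19 66 26]
t=5: x=[0.0450 1.7650 20.3050 62.0850 27.8000] k=[0 2 25 64 30]
t=6: x=[0.0900 2.9450 25.7200 60.7150 31.5300] k=[0 7 23 62 28]
t=7: x=[0.3150 7.4050 24.0350 58.7150 29.5300] k=[0 9 29 56 27]
t=8: x=[0.4050 9.4950 29.3150 53.4800 28.3050] k=[0 10 34 52 25]
t=9: x=[0.4500 10.6300 33.7300 49.9750 26.2150] k=[0 10 32 49 28]
t=10: x=[0.4500 10.5400 31.7750 47.2900 28.9450] k=[5 13 31 42 33]
t=11: x=[5.3600 13.4500 30.6850 41.1000 33.4050] k=[3 17 31 39 29]
t=12: x=[3.6300 17.0000 30.7300 38.1900 29.4500] k=[1 22 32 34 26]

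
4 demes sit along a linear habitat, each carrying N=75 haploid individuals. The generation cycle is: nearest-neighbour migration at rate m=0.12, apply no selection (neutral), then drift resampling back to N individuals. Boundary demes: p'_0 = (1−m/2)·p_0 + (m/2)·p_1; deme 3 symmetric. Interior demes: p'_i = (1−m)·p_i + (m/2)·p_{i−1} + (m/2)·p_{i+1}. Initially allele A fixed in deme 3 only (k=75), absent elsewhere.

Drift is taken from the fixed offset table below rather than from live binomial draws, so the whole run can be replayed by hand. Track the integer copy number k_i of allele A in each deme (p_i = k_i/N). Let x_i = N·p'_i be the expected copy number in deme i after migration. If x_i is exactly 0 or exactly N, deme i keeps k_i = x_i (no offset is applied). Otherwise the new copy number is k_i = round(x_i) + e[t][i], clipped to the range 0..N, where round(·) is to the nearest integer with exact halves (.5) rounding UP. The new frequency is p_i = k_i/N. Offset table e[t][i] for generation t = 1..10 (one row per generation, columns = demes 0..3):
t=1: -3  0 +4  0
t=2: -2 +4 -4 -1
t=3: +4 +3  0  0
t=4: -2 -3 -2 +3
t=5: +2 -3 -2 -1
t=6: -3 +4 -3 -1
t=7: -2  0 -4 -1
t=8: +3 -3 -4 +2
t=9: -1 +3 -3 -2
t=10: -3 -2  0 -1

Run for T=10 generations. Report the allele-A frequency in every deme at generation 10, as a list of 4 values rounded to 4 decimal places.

t=0: k=[0 0 0 75]
t=1: x=[0.0000 0.0000 4.5000 70.5000] k=[0 0 9 71]
t=2: x=[0.0000 0.5400 12.1800 67.2800] k=[0 5 8 66]
t=3: x=[0.3000 4.8800 11.3000 62.5200] k=[4 8 11 63]
t=4: x=[4.2400 7.9400 13.9400 59.8800] k=[2 5 12 63]
t=5: x=[2.1800 5.2400 14.6400 59.9400] k=[4 2 13 59]
t=6: x=[3.8800 2.7800 15.1000 56.2400] k=[1 7 12 55]
t=7: x=[1.3600 6.9400 14.2800 52.4200] k=[0 7 10 51]
t=8: x=[0.4200 6.7600 12.2800 48.5400] k=[3 4 8 51]
t=9: x=[3.0600 4.1800 10.3400 48.4200] k=[2 7 7 46]
t=10: x=[2.3000 6.7000 9.3400 43.6600] k=[0 5 9 43]

[0.0000, 0.0667, 0.1200, 0.5733]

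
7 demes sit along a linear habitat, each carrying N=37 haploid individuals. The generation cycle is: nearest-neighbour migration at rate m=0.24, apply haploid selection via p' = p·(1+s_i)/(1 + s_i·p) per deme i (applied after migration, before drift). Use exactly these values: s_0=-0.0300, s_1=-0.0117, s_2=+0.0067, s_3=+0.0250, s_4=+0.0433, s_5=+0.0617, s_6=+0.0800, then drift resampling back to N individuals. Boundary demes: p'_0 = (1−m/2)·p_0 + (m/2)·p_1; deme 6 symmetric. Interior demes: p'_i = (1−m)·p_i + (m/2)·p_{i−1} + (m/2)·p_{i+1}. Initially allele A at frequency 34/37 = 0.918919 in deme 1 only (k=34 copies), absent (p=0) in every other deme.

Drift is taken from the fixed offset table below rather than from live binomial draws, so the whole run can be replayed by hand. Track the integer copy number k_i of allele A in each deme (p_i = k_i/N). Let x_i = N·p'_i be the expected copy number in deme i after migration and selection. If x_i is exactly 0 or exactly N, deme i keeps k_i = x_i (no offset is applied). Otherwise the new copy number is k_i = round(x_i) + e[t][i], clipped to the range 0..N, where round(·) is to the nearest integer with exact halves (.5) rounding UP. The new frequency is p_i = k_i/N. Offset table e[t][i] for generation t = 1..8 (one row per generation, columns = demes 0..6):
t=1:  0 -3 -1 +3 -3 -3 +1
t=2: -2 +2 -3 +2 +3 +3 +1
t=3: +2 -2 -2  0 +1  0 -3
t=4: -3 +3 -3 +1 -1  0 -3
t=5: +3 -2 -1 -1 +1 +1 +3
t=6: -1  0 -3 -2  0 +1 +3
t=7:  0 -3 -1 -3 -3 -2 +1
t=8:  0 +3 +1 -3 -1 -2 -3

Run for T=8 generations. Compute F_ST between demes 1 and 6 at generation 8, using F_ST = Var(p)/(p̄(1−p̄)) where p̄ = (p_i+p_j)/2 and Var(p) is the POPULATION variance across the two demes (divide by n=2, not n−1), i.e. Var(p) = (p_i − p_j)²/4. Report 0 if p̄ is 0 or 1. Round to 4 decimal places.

t=0: k=[0 34 0 0 0 0 0]
t=1: x=[3.9707 25.7481 4.1043 0.0000 0.0000 0.0000 0.0000] k=[4 23 3 0 0 0 0]
t=2: x=[6.1228 18.2112 5.0691 0.3689 0.0000 0.0000 0.0000] k=[4 20 2 2 0 0 0]
t=3: x=[5.7701 15.8133 4.1847 1.8019 0.2503 0.0000 0.0000] k=[8 14 2 2 1 0 0]
t=4: x=[8.5186 11.7454 3.4609 1.9246 1.0421 0.1274 0.0000] k=[6 15 0 3 0 0 0]
t=5: x=[6.9073 12.0243 2.1736 2.3334 0.3754 0.0000 0.0000] k=[10 10 1 1 1 0 0]
t=6: x=[9.7793 8.8406 2.0931 1.0243 0.9172 0.1274 0.0000] k=[9 9 0 0 1 1 0]
t=7: x=[8.7942 7.8470 1.0870 0.1230 0.9172 0.9329 0.1296] k=[9 5 0 0 0 0 1]
t=8: x=[8.3219 4.8304 0.6040 0.0000 0.0000 0.1274 0.9486] k=[8 8 2 0 0 0 0]

0.1212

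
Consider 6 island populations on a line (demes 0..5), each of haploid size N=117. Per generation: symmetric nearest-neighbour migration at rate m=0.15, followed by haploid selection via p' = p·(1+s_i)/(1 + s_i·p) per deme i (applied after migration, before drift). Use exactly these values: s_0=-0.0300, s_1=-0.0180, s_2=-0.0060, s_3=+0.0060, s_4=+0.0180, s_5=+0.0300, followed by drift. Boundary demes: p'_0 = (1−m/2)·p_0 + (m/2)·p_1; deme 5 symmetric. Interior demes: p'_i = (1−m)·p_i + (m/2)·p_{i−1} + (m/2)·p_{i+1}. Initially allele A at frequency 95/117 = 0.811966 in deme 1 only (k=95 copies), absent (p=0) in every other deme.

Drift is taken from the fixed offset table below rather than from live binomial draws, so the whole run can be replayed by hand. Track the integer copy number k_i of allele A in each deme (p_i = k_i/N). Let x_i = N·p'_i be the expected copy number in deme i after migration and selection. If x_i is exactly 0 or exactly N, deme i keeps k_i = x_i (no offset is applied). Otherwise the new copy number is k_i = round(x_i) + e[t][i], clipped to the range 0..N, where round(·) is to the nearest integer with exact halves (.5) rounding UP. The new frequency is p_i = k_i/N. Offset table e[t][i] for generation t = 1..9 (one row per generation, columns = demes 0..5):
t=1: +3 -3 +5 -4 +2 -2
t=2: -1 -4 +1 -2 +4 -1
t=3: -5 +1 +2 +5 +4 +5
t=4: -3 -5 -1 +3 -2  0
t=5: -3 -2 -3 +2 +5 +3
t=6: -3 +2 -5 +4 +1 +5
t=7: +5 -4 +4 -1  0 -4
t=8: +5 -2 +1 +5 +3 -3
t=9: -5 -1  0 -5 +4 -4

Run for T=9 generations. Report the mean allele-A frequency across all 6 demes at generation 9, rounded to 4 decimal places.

t=0: k=[0 95 0 0 0 0]
t=1: x=[6.9239 80.2940 7.0848 0.0000 0.0000 0.0000] k=[10 77 12 0 0 0]
t=2: x=[14.6306 66.5795 15.8922 0.9054 0.0000 0.0000] k=[14 63 17 0 0 0]
t=3: x=[17.2228 55.3450 19.0787 1.2826 0.0000 0.0000] k=[12 56 21 6 0 0]
t=4: x=[14.8995 49.5554 22.3908 6.7128 0.4581 0.0000] k=[12 45 21 10 0 0]
t=5: x=[14.0931 40.2441 21.8678 10.1302 0.7634 0.0000] k=[11 38 19 12 6 0]
t=6: x=[12.6766 34.1094 19.8008 12.1399 6.1024 0.4634] k=[10 36 15 16 7 5]
t=7: x=[11.6271 32.0506 16.5642 15.3295 7.6516 5.2975] k=[17 28 21 14 8 1]
t=8: x=[17.3696 26.2780 20.8965 14.1492 8.0578 1.5701] k=[22 24 22 19 11 0]
t=9: x=[21.6082 23.3586 21.8180 18.7189 10.9508 0.8496] k=[17 22 22 14 15 0]

0.1282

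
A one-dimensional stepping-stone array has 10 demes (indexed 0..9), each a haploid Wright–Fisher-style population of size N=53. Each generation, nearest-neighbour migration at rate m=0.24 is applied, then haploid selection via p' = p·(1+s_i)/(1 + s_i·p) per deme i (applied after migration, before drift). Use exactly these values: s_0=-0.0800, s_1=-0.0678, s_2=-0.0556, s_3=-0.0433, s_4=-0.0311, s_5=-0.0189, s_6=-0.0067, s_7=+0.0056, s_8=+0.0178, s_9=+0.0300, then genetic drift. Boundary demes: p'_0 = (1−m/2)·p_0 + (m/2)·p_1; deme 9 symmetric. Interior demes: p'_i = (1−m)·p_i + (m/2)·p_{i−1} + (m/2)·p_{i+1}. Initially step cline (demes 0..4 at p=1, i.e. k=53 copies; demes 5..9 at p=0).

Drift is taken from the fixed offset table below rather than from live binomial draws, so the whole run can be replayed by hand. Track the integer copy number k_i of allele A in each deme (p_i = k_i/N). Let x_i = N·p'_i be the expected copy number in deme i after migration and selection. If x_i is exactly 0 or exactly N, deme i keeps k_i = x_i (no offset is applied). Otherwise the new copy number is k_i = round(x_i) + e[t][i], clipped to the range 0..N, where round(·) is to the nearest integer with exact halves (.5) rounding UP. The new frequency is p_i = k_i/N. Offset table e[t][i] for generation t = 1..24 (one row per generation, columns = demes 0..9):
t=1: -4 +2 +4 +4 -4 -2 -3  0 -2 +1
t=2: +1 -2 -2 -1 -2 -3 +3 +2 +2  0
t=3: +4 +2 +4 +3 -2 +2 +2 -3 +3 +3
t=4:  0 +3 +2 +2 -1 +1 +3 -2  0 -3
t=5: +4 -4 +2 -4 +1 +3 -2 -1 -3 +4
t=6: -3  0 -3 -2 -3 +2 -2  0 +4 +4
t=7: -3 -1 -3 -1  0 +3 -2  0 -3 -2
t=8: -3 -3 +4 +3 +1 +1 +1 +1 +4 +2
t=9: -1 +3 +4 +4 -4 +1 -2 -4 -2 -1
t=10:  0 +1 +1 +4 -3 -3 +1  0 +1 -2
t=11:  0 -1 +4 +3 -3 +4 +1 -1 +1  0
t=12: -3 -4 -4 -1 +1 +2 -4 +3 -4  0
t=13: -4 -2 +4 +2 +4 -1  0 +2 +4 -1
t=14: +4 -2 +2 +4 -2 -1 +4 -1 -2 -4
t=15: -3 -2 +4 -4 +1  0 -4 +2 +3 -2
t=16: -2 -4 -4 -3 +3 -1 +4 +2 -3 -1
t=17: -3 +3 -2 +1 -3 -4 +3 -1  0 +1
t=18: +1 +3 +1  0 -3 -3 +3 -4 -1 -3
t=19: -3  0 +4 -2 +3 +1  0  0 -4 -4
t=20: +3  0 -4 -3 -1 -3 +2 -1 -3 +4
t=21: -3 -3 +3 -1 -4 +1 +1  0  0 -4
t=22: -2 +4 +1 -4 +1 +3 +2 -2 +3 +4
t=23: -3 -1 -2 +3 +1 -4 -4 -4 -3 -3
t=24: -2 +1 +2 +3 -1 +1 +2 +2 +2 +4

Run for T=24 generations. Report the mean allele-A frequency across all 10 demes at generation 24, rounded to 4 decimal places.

0.3547

t=0: k=[53 53 53 53 53 0 0 0 0 0]
t=1: x=[53.0000 53.0000 53.0000 53.0000 46.4610 6.2540 0.0000 0.0000 0.0000 0.0000] k=[53 53 53 53 42 4 0 0 0 0]
t=2: x=[53.0000 53.0000 53.0000 51.6218 38.4286 7.9502 0.4768 0.0000 0.0000 0.0000] k=[53 53 53 51 36 5 3 0 0 0]
t=3: x=[53.0000 53.0000 52.7459 49.2902 33.6939 8.3450 2.8617 0.3620 0.0000 0.0000] k=[53 53 53 52 32 10 5 0 0 0]
t=4: x=[53.0000 53.0000 52.8730 49.5811 31.3566 11.8634 4.9696 0.6033 0.0000 0.0000] k=[53 53 53 52 30 13 8 0 0 0]
t=5: x=[53.0000 53.0000 52.8730 49.3317 30.1904 14.2404 7.5961 0.9653 0.0000 0.0000] k=[53 53 53 45 31 17 6 0 0 0]
t=6: x=[53.0000 53.0000 51.9846 43.9527 30.5924 17.1380 6.5613 0.7240 0.0000 0.0000] k=[53 53 49 42 28 19 5 1 0 0]
t=7: x=[53.0000 52.4854 48.4056 40.7480 28.1835 18.1715 6.1633 1.3674 0.1221 0.0000] k=[53 51 45 40 28 21 4 1 0 0]
t=8: x=[52.7392 50.3486 44.7285 38.7026 28.1835 19.5639 5.6460 1.2468 0.1221 0.0000] k=[50 47 49 42 29 21 7 2 4 0]
t=9: x=[49.3678 47.2499 47.6511 40.8709 29.1864 20.0416 8.0341 2.8550 3.3347 0.4943] k=[48 50 52 45 25 21 6 0 1 0]
t=10: x=[47.8662 49.7950 50.8026 43.0882 26.5014 19.4445 7.0389 0.8446 0.7733 0.1236] k=[48 51 52 47 24 16 8 1 2 0]
t=11: x=[47.9946 50.6044 51.1822 44.5297 25.3819 15.7877 8.0739 1.9706 1.6683 0.2472] k=[48 50 53 48 22 20 9 1 3 0]
t=12: x=[47.8662 49.9227 51.9846 45.1898 24.4634 18.6885 9.3083 2.2118 2.4408 0.3707] k=[45 46 48 44 25 21 5 5 0 0]
t=13: x=[44.5441 45.6886 46.9815 41.8144 26.3814 19.3251 6.8797 4.4226 0.6106 0.0000] k=[41 44 51 44 30 18 7 6 5 0]
t=14: x=[40.5849 43.9660 49.1192 42.8004 29.8288 17.8932 8.1535 6.0298 4.5935 0.6178] k=[45 42 51 47 28 17 12 5 3 0]
t=15: x=[44.0360 42.8775 49.2453 44.9009 28.5444 17.4956 11.6986 5.6280 2.9284 0.3707] k=[41 41 53 41 30 17 8 8 6 0]
t=16: x=[40.2084 41.8338 49.9602 40.7070 29.3469 17.2572 9.0295 7.7971 5.6079 0.7413] k=[38 38 46 38 32 16 13 10 3 0]
t=17: x=[37.0873 38.2236 43.6475 37.7640 30.3914 17.3367 12.9342 9.5637 3.5378 0.3707] k=[34 41 42 39 27 13 16 9 4 1]
t=18: x=[33.8320 39.5890 40.9972 37.4379 26.3414 14.8353 14.7284 9.2827 4.3093 1.3997] k=[35 43 42 37 23 12 18 5 3 0]
t=19: x=[34.9820 41.2922 40.9972 35.4036 22.9481 13.8440 15.6458 6.3512 2.9284 0.3707] k=[32 41 45 33 26 15 16 6 0 0]
t=20: x=[32.0331 39.7133 42.6105 33.0524 25.1022 16.2244 14.6088 6.5118 0.7326 0.0000] k=[35 40 39 30 24 13 17 6 0 0]
t=21: x=[34.6119 38.5541 37.4182 29.7842 22.9879 14.5973 15.1272 6.6323 0.7326 0.0000] k=[32 36 40 29 19 16 16 7 1 0]
t=22: x=[31.4221 35.1793 37.5821 28.5380 19.4494 16.1450 14.8480 7.3955 1.6276 0.1236] k=[29 39 39 25 20 19 17 5 5 4]
t=23: x=[29.1110 37.0276 36.6811 25.4939 20.0844 18.6487 15.7255 6.4717 4.9587 4.2337] k=[26 36 35 28 21 15 12 2 2 1]
t=24: x=[26.0954 33.8295 33.5817 27.4147 20.7200 15.1527 11.1009 3.2168 1.9123 1.1529] k=[24 35 36 30 20 16 13 5 4 5]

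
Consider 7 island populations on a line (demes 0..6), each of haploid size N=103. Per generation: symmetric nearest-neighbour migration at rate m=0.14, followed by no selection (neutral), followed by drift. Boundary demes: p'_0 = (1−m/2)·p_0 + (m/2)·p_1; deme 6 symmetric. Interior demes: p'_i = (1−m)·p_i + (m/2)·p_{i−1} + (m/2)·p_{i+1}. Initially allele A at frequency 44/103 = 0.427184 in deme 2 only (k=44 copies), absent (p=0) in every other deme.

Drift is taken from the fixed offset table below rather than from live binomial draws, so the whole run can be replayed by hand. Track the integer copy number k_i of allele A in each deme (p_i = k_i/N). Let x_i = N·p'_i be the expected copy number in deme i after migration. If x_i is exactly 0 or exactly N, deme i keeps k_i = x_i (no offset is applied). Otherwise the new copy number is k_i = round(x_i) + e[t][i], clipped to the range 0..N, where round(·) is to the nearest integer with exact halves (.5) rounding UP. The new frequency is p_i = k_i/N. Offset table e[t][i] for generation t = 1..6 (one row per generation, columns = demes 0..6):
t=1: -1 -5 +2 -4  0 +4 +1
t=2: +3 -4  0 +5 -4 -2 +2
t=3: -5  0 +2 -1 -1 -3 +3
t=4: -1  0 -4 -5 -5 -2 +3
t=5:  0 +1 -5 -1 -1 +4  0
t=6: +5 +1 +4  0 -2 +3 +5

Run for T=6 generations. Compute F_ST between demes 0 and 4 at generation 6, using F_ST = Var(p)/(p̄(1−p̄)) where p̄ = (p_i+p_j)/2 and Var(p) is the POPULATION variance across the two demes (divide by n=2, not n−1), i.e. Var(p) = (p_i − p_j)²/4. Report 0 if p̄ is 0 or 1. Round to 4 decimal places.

0.0249

t=0: k=[0 0 44 0 0 0 0]
t=1: x=[0.0000 3.0800 37.8400 3.0800 0.0000 0.0000 0.0000] k=[0 0 40 0 0 0 0]
t=2: x=[0.0000 2.8000 34.4000 2.8000 0.0000 0.0000 0.0000] k=[0 0 34 8 0 0 0]
t=3: x=[0.0000 2.3800 29.8000 9.2600 0.5600 0.0000 0.0000] k=[0 2 32 8 0 0 0]
t=4: x=[0.1400 3.9600 28.2200 9.1200 0.5600 0.0000 0.0000] k=[0 4 24 4 0 0 0]
t=5: x=[0.2800 5.1200 21.2000 5.1200 0.2800 0.0000 0.0000] k=[0 6 16 4 0 0 0]
t=6: x=[0.4200 6.2800 14.4600 4.5600 0.2800 0.0000 0.0000] k=[5 7 18 5 0 0 0]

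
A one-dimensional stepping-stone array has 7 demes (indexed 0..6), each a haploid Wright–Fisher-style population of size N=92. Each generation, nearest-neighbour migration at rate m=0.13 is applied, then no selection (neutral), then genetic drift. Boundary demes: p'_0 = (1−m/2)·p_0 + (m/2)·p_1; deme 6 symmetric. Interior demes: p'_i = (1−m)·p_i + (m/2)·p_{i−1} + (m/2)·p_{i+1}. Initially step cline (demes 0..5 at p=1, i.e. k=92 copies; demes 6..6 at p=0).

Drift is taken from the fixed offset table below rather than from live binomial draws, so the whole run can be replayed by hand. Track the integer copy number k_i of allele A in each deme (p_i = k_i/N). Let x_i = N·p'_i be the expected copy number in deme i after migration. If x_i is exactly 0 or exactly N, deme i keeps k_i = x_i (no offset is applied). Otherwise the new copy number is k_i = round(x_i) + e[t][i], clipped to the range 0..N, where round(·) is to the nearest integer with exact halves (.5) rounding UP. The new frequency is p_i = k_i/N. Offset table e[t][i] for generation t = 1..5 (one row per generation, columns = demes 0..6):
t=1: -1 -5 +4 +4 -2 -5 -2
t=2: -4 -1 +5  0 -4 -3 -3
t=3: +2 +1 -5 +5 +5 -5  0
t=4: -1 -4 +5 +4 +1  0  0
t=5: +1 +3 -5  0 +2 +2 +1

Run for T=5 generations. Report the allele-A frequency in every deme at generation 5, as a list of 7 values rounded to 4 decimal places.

t=0: k=[92 92 92 92 92 92 0]
t=1: x=[92.0000 92.0000 92.0000 92.0000 92.0000 86.0200 5.9800] k=[92 92 92 92 92 81 4]
t=2: x=[92.0000 92.0000 92.0000 92.0000 91.2850 76.7100 9.0050] k=[92 92 92 92 87 74 6]
t=3: x=[92.0000 92.0000 92.0000 91.6750 86.4800 70.4250 10.4200] k=[92 92 92 92 91 65 10]
t=4: x=[92.0000 92.0000 92.0000 91.9350 89.3750 63.1150 13.5750] k=[92 92 92 92 90 63 14]
t=5: x=[92.0000 92.0000 92.0000 91.8700 88.3750 61.5700 17.1850] k=[92 92 92 92 90 64 18]

[1.0000, 1.0000, 1.0000, 1.0000, 0.9783, 0.6957, 0.1957]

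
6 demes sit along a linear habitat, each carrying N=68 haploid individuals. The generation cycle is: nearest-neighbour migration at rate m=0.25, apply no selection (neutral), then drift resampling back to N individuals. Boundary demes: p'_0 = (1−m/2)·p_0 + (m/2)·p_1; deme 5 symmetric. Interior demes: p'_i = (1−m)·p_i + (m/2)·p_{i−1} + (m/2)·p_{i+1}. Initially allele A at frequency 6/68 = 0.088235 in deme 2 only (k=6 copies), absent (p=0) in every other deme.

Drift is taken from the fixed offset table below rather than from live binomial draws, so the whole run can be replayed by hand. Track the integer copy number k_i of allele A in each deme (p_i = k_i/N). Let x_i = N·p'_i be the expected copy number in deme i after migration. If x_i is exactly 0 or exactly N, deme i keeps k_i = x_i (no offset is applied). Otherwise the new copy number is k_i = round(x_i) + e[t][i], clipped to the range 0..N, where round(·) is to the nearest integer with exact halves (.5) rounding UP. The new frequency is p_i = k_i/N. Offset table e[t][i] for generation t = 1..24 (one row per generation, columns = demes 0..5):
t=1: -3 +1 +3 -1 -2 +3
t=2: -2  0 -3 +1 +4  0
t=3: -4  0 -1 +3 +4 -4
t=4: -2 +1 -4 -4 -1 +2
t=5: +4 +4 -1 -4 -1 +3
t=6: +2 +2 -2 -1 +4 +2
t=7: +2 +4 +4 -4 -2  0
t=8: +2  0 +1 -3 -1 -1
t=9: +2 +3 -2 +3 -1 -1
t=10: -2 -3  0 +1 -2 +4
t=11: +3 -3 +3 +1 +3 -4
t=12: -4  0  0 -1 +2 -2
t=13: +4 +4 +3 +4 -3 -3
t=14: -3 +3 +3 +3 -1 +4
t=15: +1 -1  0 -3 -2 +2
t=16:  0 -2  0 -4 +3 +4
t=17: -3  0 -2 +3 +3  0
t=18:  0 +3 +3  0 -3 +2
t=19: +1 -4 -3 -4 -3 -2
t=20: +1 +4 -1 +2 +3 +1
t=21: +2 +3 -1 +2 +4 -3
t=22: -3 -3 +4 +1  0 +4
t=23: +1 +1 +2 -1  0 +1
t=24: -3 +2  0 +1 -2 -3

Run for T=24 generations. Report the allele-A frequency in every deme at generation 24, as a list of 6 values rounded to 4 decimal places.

t=0: k=[0 0 6 0 0 0]
t=1: x=[0.0000 0.7500 4.5000 0.7500 0.0000 0.0000] k=[0 2 8 0 0 0]
t=2: x=[0.2500 2.5000 6.2500 1.0000 0.0000 0.0000] k=[0 3 3 2 0 0]
t=3: x=[0.3750 2.6250 2.8750 1.8750 0.2500 0.0000] k=[0 3 2 5 4 0]
t=4: x=[0.3750 2.5000 2.5000 4.5000 3.6250 0.5000] k=[0 4 0 1 3 3]
t=5: x=[0.5000 3.0000 0.6250 1.1250 2.7500 3.0000] k=[5 7 0 0 2 6]
t=6: x=[5.2500 5.8750 0.8750 0.2500 2.2500 5.5000] k=[7 8 0 0 6 8]
t=7: x=[7.1250 6.8750 1.0000 0.7500 5.5000 7.7500] k=[9 11 5 0 4 8]
t=8: x=[9.2500 10.0000 5.1250 1.1250 4.0000 7.5000] k=[11 10 6 0 3 7]
t=9: x=[10.8750 9.6250 5.7500 1.1250 3.1250 6.5000] k=[13 13 4 4 2 6]
t=10: x=[13.0000 11.8750 5.1250 3.7500 2.7500 5.5000] k=[11 9 5 5 1 10]
t=11: x=[10.7500 8.7500 5.5000 4.5000 2.6250 8.8750] k=[14 6 9 6 6 5]
t=12: x=[13.0000 7.3750 8.2500 6.3750 5.8750 5.1250] k=[9 7 8 5 8 3]
t=13: x=[8.7500 7.3750 7.5000 5.7500 7.0000 3.6250] k=[13 11 11 10 4 1]
t=14: x=[12.7500 11.2500 10.8750 9.3750 4.3750 1.3750] k=[10 14 14 12 3 5]
t=15: x=[10.5000 13.5000 13.7500 11.1250 4.3750 4.7500] k=[12 13 14 8 2 7]
t=16: x=[12.1250 13.0000 13.1250 8.0000 3.3750 6.3750] k=[12 11 13 4 6 10]
t=17: x=[11.8750 11.3750 11.6250 5.3750 6.2500 9.5000] k=[9 11 10 8 9 10]
t=18: x=[9.2500 10.6250 9.8750 8.3750 9.0000 9.8750] k=[9 14 13 8 6 12]
t=19: x=[9.6250 13.2500 12.5000 8.3750 7.0000 11.2500] k=[11 9 10 4 4 9]
t=20: x=[10.7500 9.3750 9.1250 4.7500 4.6250 8.3750] k=[12 13 8 7 8 9]
t=21: x=[12.1250 12.2500 8.5000 7.2500 8.0000 8.8750] k=[14 15 8 9 12 6]
t=22: x=[14.1250 14.0000 9.0000 9.2500 10.8750 6.7500] k=[11 11 13 10 11 11]
t=23: x=[11.0000 11.2500 12.3750 10.5000 10.8750 11.0000] k=[12 12 14 10 11 12]
t=24: x=[12.0000 12.2500 13.2500 10.6250 11.0000 11.8750] k=[9 14 13 12 9 9]

[0.1324, 0.2059, 0.1912, 0.1765, 0.1324, 0.1324]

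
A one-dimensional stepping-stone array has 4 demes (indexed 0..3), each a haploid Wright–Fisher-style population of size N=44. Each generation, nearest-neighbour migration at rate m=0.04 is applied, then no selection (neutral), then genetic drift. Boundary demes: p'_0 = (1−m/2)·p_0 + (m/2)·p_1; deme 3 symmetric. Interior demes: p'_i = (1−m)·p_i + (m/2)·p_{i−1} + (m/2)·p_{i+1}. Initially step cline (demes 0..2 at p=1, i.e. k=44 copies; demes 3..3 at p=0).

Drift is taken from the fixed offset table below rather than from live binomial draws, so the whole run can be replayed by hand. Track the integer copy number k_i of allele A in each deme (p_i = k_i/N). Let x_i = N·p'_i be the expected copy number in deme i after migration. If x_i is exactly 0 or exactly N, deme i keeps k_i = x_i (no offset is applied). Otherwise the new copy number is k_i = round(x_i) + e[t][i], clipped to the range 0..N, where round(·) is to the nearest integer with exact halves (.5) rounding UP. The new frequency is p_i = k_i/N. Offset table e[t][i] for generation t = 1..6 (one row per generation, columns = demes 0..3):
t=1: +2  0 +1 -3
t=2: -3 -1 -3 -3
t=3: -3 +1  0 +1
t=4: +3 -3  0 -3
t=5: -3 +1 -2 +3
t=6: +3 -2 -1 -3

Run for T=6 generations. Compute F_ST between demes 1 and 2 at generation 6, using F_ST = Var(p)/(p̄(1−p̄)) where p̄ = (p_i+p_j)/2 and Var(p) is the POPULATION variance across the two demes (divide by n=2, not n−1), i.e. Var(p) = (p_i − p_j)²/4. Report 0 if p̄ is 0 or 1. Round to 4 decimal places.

t=0: k=[44 44 44 0]
t=1: x=[44.0000 44.0000 43.1200 0.8800] k=[44 44 44 0]
t=2: x=[44.0000 44.0000 43.1200 0.8800] k=[44 44 40 0]
t=3: x=[44.0000 43.9200 39.2800 0.8000] k=[44 44 39 2]
t=4: x=[44.0000 43.9000 38.3600 2.7400] k=[44 41 38 0]
t=5: x=[43.9400 41.0000 37.3000 0.7600] k=[41 42 35 4]
t=6: x=[41.0200 41.8400 34.5200 4.6200] k=[44 40 34 2]

0.0347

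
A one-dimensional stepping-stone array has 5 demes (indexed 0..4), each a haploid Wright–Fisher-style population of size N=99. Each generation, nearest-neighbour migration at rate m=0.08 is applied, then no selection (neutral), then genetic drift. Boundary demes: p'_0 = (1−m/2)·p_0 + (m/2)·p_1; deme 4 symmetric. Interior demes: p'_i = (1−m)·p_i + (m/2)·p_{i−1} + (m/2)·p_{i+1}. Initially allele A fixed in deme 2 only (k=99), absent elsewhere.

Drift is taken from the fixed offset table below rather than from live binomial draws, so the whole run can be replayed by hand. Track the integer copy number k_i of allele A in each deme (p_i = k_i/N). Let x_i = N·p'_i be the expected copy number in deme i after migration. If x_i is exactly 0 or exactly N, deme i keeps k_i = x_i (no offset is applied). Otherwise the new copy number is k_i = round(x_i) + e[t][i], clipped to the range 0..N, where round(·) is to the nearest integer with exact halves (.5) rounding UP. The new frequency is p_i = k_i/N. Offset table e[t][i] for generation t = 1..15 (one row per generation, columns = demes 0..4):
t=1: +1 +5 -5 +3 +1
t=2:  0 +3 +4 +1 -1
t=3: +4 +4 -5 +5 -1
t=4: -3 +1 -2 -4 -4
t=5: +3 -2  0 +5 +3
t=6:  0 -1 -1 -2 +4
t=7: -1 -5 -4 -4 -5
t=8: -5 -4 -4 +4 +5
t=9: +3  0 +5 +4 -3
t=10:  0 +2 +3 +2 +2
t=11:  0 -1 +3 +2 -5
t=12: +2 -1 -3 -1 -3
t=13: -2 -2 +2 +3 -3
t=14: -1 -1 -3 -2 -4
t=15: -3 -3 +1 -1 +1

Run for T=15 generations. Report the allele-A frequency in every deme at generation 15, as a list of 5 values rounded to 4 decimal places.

[0.0303, 0.1515, 0.4040, 0.2727, 0.0202]

t=0: k=[0 0 99 0 0]
t=1: x=[0.0000 3.9600 91.0800 3.9600 0.0000] k=[0 9 86 7 0]
t=2: x=[0.3600 11.7200 79.7600 9.8800 0.2800] k=[0 15 84 11 0]
t=3: x=[0.6000 17.1600 78.3200 13.4800 0.4400] k=[5 21 73 18 0]
t=4: x=[5.6400 22.4400 68.7200 19.4800 0.7200] k=[3 23 67 15 0]
t=5: x=[3.8000 23.9600 63.1600 16.4800 0.6000] k=[7 22 63 21 4]
t=6: x=[7.6000 23.0400 59.6800 22.0000 4.6800] k=[8 22 59 20 9]
t=7: x=[8.5600 22.9200 55.9600 21.1200 9.4400] k=[8 18 52 17 4]
t=8: x=[8.4000 18.9600 49.2400 17.8800 4.5200] k=[3 15 45 22 10]
t=9: x=[3.4800 15.7200 42.8800 22.4400 10.4800] k=[6 16 48 26 7]
t=10: x=[6.4000 16.8800 45.8400 26.1200 7.7600] k=[6 19 49 28 10]
t=11: x=[6.5200 19.6800 46.9600 28.1200 10.7200] k=[7 19 50 30 6]
t=12: x=[7.4800 19.7600 47.9600 29.8400 6.9600] k=[9 19 45 29 4]
t=13: x=[9.4000 19.6400 43.3200 28.6400 5.0000] k=[7 18 45 32 2]
t=14: x=[7.4400 18.6400 43.4000 31.3200 3.2000] k=[6 18 40 29 0]
t=15: x=[6.4800 18.4000 38.6800 28.2800 1.1600] k=[3 15 40 27 2]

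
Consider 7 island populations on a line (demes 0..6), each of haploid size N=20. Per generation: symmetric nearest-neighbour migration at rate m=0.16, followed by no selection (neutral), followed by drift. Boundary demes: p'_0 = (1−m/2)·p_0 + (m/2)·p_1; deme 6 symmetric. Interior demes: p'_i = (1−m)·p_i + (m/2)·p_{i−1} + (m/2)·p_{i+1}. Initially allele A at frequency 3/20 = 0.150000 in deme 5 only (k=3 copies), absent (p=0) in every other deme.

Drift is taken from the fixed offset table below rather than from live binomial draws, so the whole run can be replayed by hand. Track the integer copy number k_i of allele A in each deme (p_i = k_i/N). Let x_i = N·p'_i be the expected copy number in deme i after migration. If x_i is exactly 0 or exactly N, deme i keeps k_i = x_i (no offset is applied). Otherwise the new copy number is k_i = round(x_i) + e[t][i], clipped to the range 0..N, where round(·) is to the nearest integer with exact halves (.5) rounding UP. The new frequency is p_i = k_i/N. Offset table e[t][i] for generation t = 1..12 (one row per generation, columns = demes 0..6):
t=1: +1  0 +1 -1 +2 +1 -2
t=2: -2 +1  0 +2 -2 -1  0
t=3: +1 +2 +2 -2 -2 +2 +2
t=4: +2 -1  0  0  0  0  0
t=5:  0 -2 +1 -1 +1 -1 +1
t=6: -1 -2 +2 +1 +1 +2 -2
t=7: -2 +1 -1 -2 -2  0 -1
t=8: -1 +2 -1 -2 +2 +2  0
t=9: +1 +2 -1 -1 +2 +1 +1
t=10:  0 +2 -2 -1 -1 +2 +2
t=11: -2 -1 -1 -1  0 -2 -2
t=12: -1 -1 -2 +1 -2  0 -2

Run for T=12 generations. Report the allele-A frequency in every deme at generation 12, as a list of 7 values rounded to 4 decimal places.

[0.0000, 0.1000, 0.0000, 0.0500, 0.0500, 0.2000, 0.0000]

t=0: k=[0 0 0 0 0 3 0]
t=1: x=[0.0000 0.0000 0.0000 0.0000 0.2400 2.5200 0.2400] k=[0 0 0 0 2 4 0]
t=2: x=[0.0000 0.0000 0.0000 0.1600 2.0000 3.5200 0.3200] k=[0 0 0 2 0 3 0]
t=3: x=[0.0000 0.0000 0.1600 1.6800 0.4000 2.5200 0.2400] k=[0 0 2 0 0 5 2]
t=4: x=[0.0000 0.1600 1.6800 0.1600 0.4000 4.3600 2.2400] k=[0 0 2 0 0 4 2]
t=5: x=[0.0000 0.1600 1.6800 0.1600 0.3200 3.5200 2.1600] k=[0 0 3 0 1 3 3]
t=6: x=[0.0000 0.2400 2.5200 0.3200 1.0800 2.8400 3.0000] k=[0 0 5 1 2 5 1]
t=7: x=[0.0000 0.4000 4.2800 1.4000 2.1600 4.4400 1.3200] k=[0 1 3 0 0 4 0]
t=8: x=[0.0800 1.0800 2.6000 0.2400 0.3200 3.3600 0.3200] k=[0 3 2 0 2 5 0]
t=9: x=[0.2400 2.6800 1.9200 0.3200 2.0800 4.3600 0.4000] k=[1 5 1 0 4 5 1]
t=10: x=[1.3200 4.3600 1.2400 0.4000 3.7600 4.6000 1.3200] k=[1 6 0 0 3 7 3]
t=11: x=[1.4000 5.1200 0.4800 0.2400 3.0800 6.3600 3.3200] k=[0 4 0 0 3 4 1]
t=12: x=[0.3200 3.3600 0.3200 0.2400 2.8400 3.6800 1.2400] k=[0 2 0 1 1 4 0]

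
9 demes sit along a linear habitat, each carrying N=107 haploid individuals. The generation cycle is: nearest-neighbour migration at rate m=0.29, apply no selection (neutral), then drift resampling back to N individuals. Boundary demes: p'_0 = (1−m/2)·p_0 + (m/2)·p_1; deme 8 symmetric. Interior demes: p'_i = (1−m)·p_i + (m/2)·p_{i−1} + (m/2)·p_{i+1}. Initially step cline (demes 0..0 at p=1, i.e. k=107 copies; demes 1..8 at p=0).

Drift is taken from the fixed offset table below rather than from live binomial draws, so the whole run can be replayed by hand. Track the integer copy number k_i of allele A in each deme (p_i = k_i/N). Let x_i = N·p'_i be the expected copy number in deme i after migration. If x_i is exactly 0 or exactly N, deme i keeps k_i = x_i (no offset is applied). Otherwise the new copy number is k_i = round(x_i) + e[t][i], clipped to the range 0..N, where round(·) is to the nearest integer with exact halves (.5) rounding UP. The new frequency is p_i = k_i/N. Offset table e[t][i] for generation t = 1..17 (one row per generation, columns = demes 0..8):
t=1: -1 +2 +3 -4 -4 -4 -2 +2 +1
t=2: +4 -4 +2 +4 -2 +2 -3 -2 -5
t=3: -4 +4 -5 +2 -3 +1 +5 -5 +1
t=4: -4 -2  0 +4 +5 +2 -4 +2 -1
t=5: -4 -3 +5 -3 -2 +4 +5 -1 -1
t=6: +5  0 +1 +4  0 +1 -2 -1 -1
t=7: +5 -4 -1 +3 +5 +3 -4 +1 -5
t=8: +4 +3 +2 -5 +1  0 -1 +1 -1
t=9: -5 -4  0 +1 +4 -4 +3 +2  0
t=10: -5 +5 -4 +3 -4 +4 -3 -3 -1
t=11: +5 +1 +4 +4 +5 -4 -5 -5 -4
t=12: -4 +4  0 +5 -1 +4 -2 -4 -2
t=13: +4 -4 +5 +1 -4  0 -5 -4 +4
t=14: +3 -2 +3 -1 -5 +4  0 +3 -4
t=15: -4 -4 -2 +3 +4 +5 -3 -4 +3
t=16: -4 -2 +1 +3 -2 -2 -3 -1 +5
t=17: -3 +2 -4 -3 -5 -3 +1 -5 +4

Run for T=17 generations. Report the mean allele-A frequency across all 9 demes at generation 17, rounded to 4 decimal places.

0.1267

t=0: k=[107 0 0 0 0 0 0 0 0]
t=1: x=[91.4850 15.5150 0.0000 0.0000 0.0000 0.0000 0.0000 0.0000 0.0000] k=[90 18 0 0 0 0 0 0 0]
t=2: x=[79.5600 25.8300 2.6100 0.0000 0.0000 0.0000 0.0000 0.0000 0.0000] k=[84 22 5 0 0 0 0 0 0]
t=3: x=[75.0100 28.5250 6.7400 0.7250 0.0000 0.0000 0.0000 0.0000 0.0000] k=[71 33 2 3 0 0 0 0 0]
t=4: x=[65.4900 34.0150 6.6400 2.4200 0.4350 0.0000 0.0000 0.0000 0.0000] k=[61 32 7 6 5 0 0 0 0]
t=5: x=[56.7950 32.5800 10.4800 6.0000 4.4200 0.7250 0.0000 0.0000 0.0000] k=[53 30 15 3 2 5 0 0 0]
t=6: x=[49.6650 31.1600 15.4350 4.5950 2.5800 3.8400 0.7250 0.0000 0.0000] k=[55 31 16 9 3 5 0 0 0]
t=7: x=[51.5200 32.3050 17.1600 9.1450 4.1600 3.9850 0.7250 0.0000 0.0000] k=[57 28 16 12 9 7 0 0 0]
t=8: x=[52.7950 30.4650 17.1600 12.1450 9.1450 6.2750 1.0150 0.0000 0.0000] k=[57 33 19 7 10 6 0 0 0]
t=9: x=[53.5200 34.4500 19.2900 9.1750 8.9850 5.7100 0.8700 0.0000 0.0000] k=[49 30 19 10 13 2 4 0 0]
t=10: x=[46.2450 31.1600 19.2900 11.7400 10.9700 3.8850 3.1300 0.5800 0.0000] k=[41 36 15 15 7 8 0 0 0]
t=11: x=[40.2750 33.6800 18.0450 13.8400 8.3050 6.6950 1.1600 0.0000 0.0000] k=[45 35 22 18 13 3 0 0 0]
t=12: x=[43.5500 34.5650 23.3050 17.8550 12.2750 4.0150 0.4350 0.0000 0.0000] k=[40 39 23 23 11 8 0 0 0]
t=13: x=[39.8550 36.8250 25.3200 21.2600 12.3050 7.2750 1.1600 0.0000 0.0000] k=[44 33 30 22 8 7 0 0 0]
t=14: x=[42.4050 34.1600 29.2750 21.1300 9.8850 6.1300 1.0150 0.0000 0.0000] k=[45 32 32 20 5 10 1 0 0]
t=15: x=[43.1150 33.8850 30.2600 19.5650 7.9000 7.9700 2.1600 0.1450 0.0000] k=[39 30 28 23 12 13 0 0 0]
t=16: x=[37.6950 31.0150 27.5650 22.1300 13.7400 10.9700 1.8850 0.0000 0.0000] k=[34 29 29 25 12 9 0 0 0]
t=17: x=[33.2750 29.7250 28.4200 23.6950 13.4500 8.1300 1.3050 0.0000 0.0000] k=[30 32 24 21 8 5 2 0 0]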